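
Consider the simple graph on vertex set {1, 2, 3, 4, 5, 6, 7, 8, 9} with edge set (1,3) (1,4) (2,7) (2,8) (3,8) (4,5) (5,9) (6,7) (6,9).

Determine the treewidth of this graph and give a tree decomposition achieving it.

The largest bag has 3 vertices, giving width 2; this decomposition certifies tw(G) ≤ 2. The edges 3–1–4–5–9–6–7–2–8–3 form a cycle, so G is not a tree and its treewidth is at least 2. Therefore the treewidth is 2.

Treewidth 2.
One optimal decomposition is:
Bags: B1 = {1, 3, 4}  B2 = {3, 4, 5}  B3 = {3, 5, 9}  B4 = {3, 6, 9}  B5 = {3, 6, 7}  B6 = {2, 3, 7}  B7 = {2, 3, 8}
Tree: B1–B2, B2–B3, B3–B4, B4–B5, B5–B6, B6–B7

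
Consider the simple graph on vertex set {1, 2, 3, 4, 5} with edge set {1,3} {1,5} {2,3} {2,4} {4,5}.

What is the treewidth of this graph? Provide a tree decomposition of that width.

The largest bag has 3 vertices, giving width 2; this decomposition certifies tw(G) ≤ 2. Since 1–5–4–2–3–1 is a cycle in G, G is not acyclic. Forests are exactly the graphs of treewidth ≤ 1, so tw(G) ≥ 2. The upper and lower bounds meet at 2, so that is the treewidth.

Treewidth 2.
Bags: B1 = {1, 4, 5}  B2 = {1, 2, 4}  B3 = {1, 2, 3}
Tree: B1–B2, B2–B3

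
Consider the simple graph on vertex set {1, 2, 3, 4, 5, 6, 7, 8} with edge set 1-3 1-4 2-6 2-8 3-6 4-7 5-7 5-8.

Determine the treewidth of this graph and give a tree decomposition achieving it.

Every bag has size at most 3, so the width is 3 − 1 = 2 and tw(G) ≤ 2. The edges 8–5–7–4–1–3–6–2–8 form a cycle, so G is not a tree and its treewidth is at least 2. Hence tw(G) = 2 exactly.

Treewidth 2.
Bags: B1 = {5, 7, 8}  B2 = {4, 7, 8}  B3 = {1, 4, 8}  B4 = {1, 3, 8}  B5 = {3, 6, 8}  B6 = {2, 6, 8}
Tree: B1–B2, B2–B3, B3–B4, B4–B5, B5–B6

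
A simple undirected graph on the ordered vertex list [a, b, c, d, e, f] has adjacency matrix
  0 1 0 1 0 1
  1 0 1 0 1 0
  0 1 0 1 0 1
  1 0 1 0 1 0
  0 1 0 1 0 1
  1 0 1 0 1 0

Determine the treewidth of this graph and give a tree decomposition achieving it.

Treewidth 3.
One such decomposition:
Bags: B1 = {a, b, c, e}  B2 = {a, c, e, f}  B3 = {a, c, d, e}
Tree: B1–B2, B2–B3

Each bag holds 4 vertices, so the decomposition has width 3, which upper-bounds the treewidth. For the lower bound: the 4 vertex sets {b,e}, {c,f}, {a}, {d} are disjoint, each induces a connected subgraph, and every pair is joined by at least one edge of G. Contracting each set to a single vertex therefore yields K_{4} as a minor, and since treewidth is minor-monotone, tw(G) ≥ tw(K_{4}) = 3. Hence tw(G) = 3 exactly.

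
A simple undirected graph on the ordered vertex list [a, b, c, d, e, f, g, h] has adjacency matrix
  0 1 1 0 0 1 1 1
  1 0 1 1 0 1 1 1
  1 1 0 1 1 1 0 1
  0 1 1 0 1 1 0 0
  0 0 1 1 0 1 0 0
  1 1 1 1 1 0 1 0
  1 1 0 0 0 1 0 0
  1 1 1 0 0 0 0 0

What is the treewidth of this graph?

3

A width-3 tree decomposition is:
Bags: B1 = {c, d, e, f}  B2 = {b, c, d, f}  B3 = {a, b, c, f}  B4 = {a, b, f, g}  B5 = {a, b, c, h}
Tree: B1–B2, B2–B3, B3–B4, B3–B5
Each bag holds 4 vertices, so the decomposition has width 3, which upper-bounds the treewidth. Conversely, {a, b, c, h} is a clique of size 4, and the vertices of any clique must share a bag in every tree decomposition; so some bag has ≥ 4 vertices and tw(G) ≥ 3. The upper and lower bounds meet at 3, so that is the treewidth.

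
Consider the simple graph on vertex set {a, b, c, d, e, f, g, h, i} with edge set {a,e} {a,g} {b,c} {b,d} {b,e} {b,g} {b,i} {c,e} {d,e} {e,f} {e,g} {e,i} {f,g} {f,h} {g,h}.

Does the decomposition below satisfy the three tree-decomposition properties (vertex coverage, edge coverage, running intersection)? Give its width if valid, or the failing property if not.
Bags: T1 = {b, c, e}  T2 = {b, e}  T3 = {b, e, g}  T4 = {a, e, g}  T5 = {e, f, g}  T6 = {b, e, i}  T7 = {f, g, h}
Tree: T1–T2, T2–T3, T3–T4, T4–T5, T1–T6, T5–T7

No — vertex d appears in no bag.

A tree decomposition must satisfy three properties: every vertex lies in some bag; for every edge, both endpoints lie together in some bag; and for every vertex, the bags containing it form a connected subtree. Here vertex d appears in no bag, so the decomposition is invalid.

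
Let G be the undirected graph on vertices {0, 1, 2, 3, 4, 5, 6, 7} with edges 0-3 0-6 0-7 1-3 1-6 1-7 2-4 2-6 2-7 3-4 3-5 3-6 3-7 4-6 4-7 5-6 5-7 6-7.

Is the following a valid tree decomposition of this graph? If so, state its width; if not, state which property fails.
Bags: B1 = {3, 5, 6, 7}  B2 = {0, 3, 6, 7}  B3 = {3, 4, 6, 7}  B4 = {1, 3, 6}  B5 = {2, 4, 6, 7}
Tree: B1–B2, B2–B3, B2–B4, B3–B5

A tree decomposition must satisfy three properties: every vertex lies in some bag; for every edge, both endpoints lie together in some bag; and for every vertex, the bags containing it form a connected subtree. Here edge (7,1) lies in no bag, so the decomposition is invalid.

No — edge (7,1) lies in no bag.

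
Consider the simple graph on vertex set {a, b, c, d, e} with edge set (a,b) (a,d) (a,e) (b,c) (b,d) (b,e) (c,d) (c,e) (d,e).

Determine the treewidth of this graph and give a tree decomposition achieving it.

Treewidth 3.
One such decomposition:
Bags: B1 = {a, b, d, e}  B2 = {b, c, d, e}
Tree: B1–B2

Every bag has size at most 4, so the width is 4 − 1 = 3 and tw(G) ≤ 3. For the lower bound, the 4 vertices {b, c, d, e} are pairwise adjacent, and any tree decomposition puts a clique entirely inside one bag — forcing width ≥ 3. Hence tw(G) = 3 exactly.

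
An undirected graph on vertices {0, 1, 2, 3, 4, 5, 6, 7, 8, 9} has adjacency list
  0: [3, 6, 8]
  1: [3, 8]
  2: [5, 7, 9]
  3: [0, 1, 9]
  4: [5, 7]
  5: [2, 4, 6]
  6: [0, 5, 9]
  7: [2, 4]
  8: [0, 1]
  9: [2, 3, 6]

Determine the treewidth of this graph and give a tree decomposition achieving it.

Treewidth 2.
One optimal decomposition is:
Bags: B1 = {4, 5, 7}  B2 = {2, 5, 7}  B3 = {2, 5, 6}  B4 = {2, 6, 9}  B5 = {0, 6, 9}  B6 = {0, 3, 9}  B7 = {0, 3, 8}  B8 = {1, 3, 8}
Tree: B1–B2, B2–B3, B3–B4, B4–B5, B5–B6, B6–B7, B7–B8

Every bag has size at most 3, so the width is 3 − 1 = 2 and tw(G) ≤ 2. Since 4–7–2–5–4 is a cycle in G, G is not acyclic. Forests are exactly the graphs of treewidth ≤ 1, so tw(G) ≥ 2. Hence tw(G) = 2 exactly.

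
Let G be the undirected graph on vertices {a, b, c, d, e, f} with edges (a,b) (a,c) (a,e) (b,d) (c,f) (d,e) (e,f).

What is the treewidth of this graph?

2

A width-2 tree decomposition is:
Bags: B1 = {c, e, f}  B2 = {a, c, e}  B3 = {a, d, e}  B4 = {a, b, d}
Tree: B1–B2, B2–B3, B3–B4
The largest bag has 3 vertices, giving width 2; this decomposition certifies tw(G) ≤ 2. For the lower bound, G contains the cycle f–c–a–e–f, so G is not a forest; only forests have treewidth ≤ 1, hence tw(G) ≥ 2. Combining the bounds, tw(G) = 2.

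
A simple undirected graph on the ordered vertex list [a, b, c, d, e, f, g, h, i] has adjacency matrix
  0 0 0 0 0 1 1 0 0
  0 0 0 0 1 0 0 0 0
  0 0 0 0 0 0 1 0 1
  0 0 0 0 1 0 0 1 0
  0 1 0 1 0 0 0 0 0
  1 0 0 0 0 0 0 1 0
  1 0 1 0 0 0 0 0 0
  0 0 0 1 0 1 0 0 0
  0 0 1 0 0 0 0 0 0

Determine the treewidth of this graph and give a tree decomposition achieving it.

Every bag has size at most 2, so the width is 2 − 1 = 1 and tw(G) ≤ 1. Since G has at least one edge (e.g. i–c), it is not an edgeless graph, so tw(G) ≥ 1. Combining the bounds, tw(G) = 1.

Treewidth 1.
One such decomposition:
Bags: B1 = {c, i}  B2 = {c, g}  B3 = {a, g}  B4 = {a, f}  B5 = {f, h}  B6 = {d, h}  B7 = {d, e}  B8 = {b, e}
Tree: B1–B2, B2–B3, B3–B4, B4–B5, B5–B6, B6–B7, B7–B8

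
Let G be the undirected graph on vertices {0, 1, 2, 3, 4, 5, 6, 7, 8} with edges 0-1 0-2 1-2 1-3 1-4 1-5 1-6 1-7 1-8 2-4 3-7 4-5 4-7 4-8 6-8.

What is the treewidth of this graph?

2

A width-2 tree decomposition is:
Bags: B1 = {1, 2, 4}  B2 = {1, 4, 7}  B3 = {1, 3, 7}  B4 = {1, 4, 5}  B5 = {0, 1, 2}  B6 = {1, 4, 8}  B7 = {1, 6, 8}
Tree: B1–B2, B2–B3, B2–B4, B1–B5, B4–B6, B6–B7
Each bag holds 3 vertices, so the decomposition has width 2, which upper-bounds the treewidth. On the other hand G contains the 3-clique {0, 1, 2}. A clique must lie in a single bag of any decomposition, so no decomposition can have width below 2. Therefore the treewidth is 2.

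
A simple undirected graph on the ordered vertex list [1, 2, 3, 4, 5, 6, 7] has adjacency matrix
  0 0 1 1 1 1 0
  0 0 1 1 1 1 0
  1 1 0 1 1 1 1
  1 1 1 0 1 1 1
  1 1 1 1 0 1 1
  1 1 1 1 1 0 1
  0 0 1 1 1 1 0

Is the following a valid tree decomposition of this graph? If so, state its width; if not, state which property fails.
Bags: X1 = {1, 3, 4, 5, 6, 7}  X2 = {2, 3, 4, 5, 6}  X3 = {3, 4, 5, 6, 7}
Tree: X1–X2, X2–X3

A tree decomposition must satisfy three properties: every vertex lies in some bag; for every edge, both endpoints lie together in some bag; and for every vertex, the bags containing it form a connected subtree. Here bags containing vertex 7 are not connected in the tree, so the decomposition is invalid.

No — bags containing vertex 7 are not connected in the tree.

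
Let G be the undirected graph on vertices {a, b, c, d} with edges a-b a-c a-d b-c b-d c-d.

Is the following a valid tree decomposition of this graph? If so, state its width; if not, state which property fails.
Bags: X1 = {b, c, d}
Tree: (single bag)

No — vertex a appears in no bag.

A tree decomposition must satisfy three properties: every vertex lies in some bag; for every edge, both endpoints lie together in some bag; and for every vertex, the bags containing it form a connected subtree. Here vertex a appears in no bag, so the decomposition is invalid.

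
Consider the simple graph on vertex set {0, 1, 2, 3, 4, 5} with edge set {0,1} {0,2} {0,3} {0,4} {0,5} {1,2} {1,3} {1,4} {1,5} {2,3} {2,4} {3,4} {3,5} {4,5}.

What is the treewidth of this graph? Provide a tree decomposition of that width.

Treewidth 4.
Bags: B1 = {0, 1, 3, 4, 5}  B2 = {0, 1, 2, 3, 4}
Tree: B1–B2

The largest bag has 5 vertices, giving width 4; this decomposition certifies tw(G) ≤ 4. For the lower bound, the 5 vertices {0, 1, 2, 3, 4} are pairwise adjacent, and any tree decomposition puts a clique entirely inside one bag — forcing width ≥ 4. Hence tw(G) = 4 exactly.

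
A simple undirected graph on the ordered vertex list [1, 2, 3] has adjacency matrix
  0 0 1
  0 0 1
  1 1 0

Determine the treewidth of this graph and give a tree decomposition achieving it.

Treewidth 1.
One such decomposition:
Bags: B1 = {2, 3}  B2 = {1, 3}
Tree: B1–B2

The largest bag has 2 vertices, giving width 1; this decomposition certifies tw(G) ≤ 1. Any graph with an edge has treewidth ≥ 1, and G has the edge 3–2. The upper and lower bounds meet at 1, so that is the treewidth.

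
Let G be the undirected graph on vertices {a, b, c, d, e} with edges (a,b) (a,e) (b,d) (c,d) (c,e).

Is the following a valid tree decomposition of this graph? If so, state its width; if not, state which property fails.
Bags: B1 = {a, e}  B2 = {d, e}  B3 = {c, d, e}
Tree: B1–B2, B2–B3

A tree decomposition must satisfy three properties: every vertex lies in some bag; for every edge, both endpoints lie together in some bag; and for every vertex, the bags containing it form a connected subtree. Here vertex b appears in no bag, so the decomposition is invalid.

No — vertex b appears in no bag.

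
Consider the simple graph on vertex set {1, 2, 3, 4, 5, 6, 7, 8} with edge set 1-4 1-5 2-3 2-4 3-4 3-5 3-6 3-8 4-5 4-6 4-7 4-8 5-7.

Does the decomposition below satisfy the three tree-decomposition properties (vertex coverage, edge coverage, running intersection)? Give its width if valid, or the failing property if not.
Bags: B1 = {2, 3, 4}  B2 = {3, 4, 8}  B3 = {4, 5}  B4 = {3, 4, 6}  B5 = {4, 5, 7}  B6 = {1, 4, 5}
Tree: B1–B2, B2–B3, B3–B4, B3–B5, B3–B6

A tree decomposition must satisfy three properties: every vertex lies in some bag; for every edge, both endpoints lie together in some bag; and for every vertex, the bags containing it form a connected subtree. Here edge (3,5) lies in no bag, so the decomposition is invalid.

No — edge (3,5) lies in no bag.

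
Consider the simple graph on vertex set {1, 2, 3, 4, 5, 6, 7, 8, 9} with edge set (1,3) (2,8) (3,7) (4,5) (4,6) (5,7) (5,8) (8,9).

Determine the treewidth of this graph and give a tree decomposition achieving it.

Treewidth 1.
One optimal decomposition is:
Bags: B1 = {8, 9}  B2 = {5, 8}  B3 = {5, 7}  B4 = {3, 7}  B5 = {4, 5}  B6 = {2, 8}  B7 = {1, 3}  B8 = {4, 6}
Tree: B1–B2, B2–B3, B3–B4, B3–B5, B2–B6, B4–B7, B5–B8

Every bag has size at most 2, so the width is 2 − 1 = 1 and tw(G) ≤ 1. G has an edge, so its treewidth is at least 1. Therefore the treewidth is 1.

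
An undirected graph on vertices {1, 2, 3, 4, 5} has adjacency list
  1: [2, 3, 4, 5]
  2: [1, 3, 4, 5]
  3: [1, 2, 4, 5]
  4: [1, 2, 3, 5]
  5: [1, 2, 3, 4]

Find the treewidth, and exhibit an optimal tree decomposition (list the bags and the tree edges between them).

A single bag containing all 5 vertices is trivially a valid decomposition of width 4. Conversely, {1, 2, 3, 4, 5} is a clique of size 5, and the vertices of any clique must share a bag in every tree decomposition; so some bag has ≥ 5 vertices and tw(G) ≥ 4. Therefore the treewidth is 4.

Treewidth 4.
One optimal decomposition is:
Bags: B1 = {1, 2, 3, 4, 5}
Tree: (single bag)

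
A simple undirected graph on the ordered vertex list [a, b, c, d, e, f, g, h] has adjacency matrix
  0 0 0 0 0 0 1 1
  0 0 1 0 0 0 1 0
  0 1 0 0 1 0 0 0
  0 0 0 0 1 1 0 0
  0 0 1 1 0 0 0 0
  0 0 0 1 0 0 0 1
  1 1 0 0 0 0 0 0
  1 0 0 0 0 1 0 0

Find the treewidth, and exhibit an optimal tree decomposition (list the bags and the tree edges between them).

Treewidth 2.
One optimal decomposition is:
Bags: B1 = {a, f, h}  B2 = {a, f, g}  B3 = {b, f, g}  B4 = {b, c, f}  B5 = {c, e, f}  B6 = {d, e, f}
Tree: B1–B2, B2–B3, B3–B4, B4–B5, B5–B6

Each bag holds 3 vertices, so the decomposition has width 2, which upper-bounds the treewidth. Since f–h–a–g–b–c–e–d–f is a cycle in G, G is not acyclic. Forests are exactly the graphs of treewidth ≤ 1, so tw(G) ≥ 2. Therefore the treewidth is 2.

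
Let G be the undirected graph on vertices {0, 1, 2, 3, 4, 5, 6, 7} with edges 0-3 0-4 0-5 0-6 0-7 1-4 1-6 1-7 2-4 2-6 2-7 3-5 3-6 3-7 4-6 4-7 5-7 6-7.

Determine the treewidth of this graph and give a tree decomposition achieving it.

Each bag holds 4 vertices, so the decomposition has width 3, which upper-bounds the treewidth. Conversely, {0, 3, 5, 7} is a clique of size 4, and the vertices of any clique must share a bag in every tree decomposition; so some bag has ≥ 4 vertices and tw(G) ≥ 3. Combining the bounds, tw(G) = 3.

Treewidth 3.
One such decomposition:
Bags: B1 = {0, 3, 6, 7}  B2 = {0, 3, 5, 7}  B3 = {0, 4, 6, 7}  B4 = {1, 4, 6, 7}  B5 = {2, 4, 6, 7}
Tree: B1–B2, B1–B3, B3–B4, B3–B5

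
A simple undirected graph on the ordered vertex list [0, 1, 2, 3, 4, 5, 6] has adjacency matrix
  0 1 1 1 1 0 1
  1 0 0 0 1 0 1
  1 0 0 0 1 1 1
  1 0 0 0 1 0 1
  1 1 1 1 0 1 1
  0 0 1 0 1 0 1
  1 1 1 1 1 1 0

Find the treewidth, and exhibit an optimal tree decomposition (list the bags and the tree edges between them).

The largest bag has 4 vertices, giving width 3; this decomposition certifies tw(G) ≤ 3. Conversely, {0, 1, 4, 6} is a clique of size 4, and the vertices of any clique must share a bag in every tree decomposition; so some bag has ≥ 4 vertices and tw(G) ≥ 3. The upper and lower bounds meet at 3, so that is the treewidth.

Treewidth 3.
One such decomposition:
Bags: B1 = {0, 1, 4, 6}  B2 = {0, 2, 4, 6}  B3 = {2, 4, 5, 6}  B4 = {0, 3, 4, 6}
Tree: B1–B2, B2–B3, B1–B4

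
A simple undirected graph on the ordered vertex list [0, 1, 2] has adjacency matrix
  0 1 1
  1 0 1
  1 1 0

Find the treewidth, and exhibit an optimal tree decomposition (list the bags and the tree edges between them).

A single bag containing all 3 vertices is trivially a valid decomposition of width 2. On the other hand G contains the 3-clique {0, 1, 2}. A clique must lie in a single bag of any decomposition, so no decomposition can have width below 2. Therefore the treewidth is 2.

Treewidth 2.
One such decomposition:
Bags: B1 = {0, 1, 2}
Tree: (single bag)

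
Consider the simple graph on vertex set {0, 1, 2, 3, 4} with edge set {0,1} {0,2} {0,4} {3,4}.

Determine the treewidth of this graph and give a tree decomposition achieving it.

Each bag holds 2 vertices, so the decomposition has width 1, which upper-bounds the treewidth. Since G has at least one edge (e.g. 4–0), it is not an edgeless graph, so tw(G) ≥ 1. Combining the bounds, tw(G) = 1.

Treewidth 1.
Bags: B1 = {0, 4}  B2 = {0, 2}  B3 = {0, 1}  B4 = {3, 4}
Tree: B1–B2, B1–B3, B1–B4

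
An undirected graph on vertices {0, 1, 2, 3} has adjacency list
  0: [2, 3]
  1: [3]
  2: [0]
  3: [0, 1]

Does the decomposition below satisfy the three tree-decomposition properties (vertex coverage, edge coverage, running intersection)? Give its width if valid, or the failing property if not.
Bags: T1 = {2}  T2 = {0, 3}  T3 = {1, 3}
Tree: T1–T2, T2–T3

No — edge (0,2) lies in no bag.

A tree decomposition must satisfy three properties: every vertex lies in some bag; for every edge, both endpoints lie together in some bag; and for every vertex, the bags containing it form a connected subtree. Here edge (0,2) lies in no bag, so the decomposition is invalid.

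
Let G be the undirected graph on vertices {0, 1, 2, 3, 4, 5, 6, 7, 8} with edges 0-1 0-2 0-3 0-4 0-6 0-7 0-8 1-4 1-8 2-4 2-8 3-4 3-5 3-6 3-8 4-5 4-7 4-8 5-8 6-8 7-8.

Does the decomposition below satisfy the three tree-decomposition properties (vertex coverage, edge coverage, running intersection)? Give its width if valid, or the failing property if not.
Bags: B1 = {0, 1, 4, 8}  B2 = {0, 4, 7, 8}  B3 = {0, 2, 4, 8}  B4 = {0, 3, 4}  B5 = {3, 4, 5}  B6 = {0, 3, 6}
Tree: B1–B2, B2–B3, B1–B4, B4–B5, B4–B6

A tree decomposition must satisfy three properties: every vertex lies in some bag; for every edge, both endpoints lie together in some bag; and for every vertex, the bags containing it form a connected subtree. Here edge (8,3) lies in no bag, so the decomposition is invalid.

No — edge (8,3) lies in no bag.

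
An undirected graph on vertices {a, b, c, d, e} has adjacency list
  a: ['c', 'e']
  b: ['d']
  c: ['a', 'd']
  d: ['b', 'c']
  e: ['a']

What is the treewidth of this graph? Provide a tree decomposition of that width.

Treewidth 1.
One such decomposition:
Bags: B1 = {b, d}  B2 = {c, d}  B3 = {a, c}  B4 = {a, e}
Tree: B1–B2, B2–B3, B3–B4

Every bag has size at most 2, so the width is 2 − 1 = 1 and tw(G) ≤ 1. Any graph with an edge has treewidth ≥ 1, and G has the edge b–d. Combining the bounds, tw(G) = 1.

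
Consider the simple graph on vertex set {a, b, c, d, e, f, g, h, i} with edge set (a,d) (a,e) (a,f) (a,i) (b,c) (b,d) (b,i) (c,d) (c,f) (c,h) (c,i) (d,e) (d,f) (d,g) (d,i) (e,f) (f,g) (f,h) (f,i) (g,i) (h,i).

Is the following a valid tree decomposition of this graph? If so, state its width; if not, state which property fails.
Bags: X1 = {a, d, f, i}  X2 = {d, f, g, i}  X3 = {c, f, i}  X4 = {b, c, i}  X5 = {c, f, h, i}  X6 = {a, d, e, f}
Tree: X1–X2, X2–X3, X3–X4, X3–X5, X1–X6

No — edge (d,c) lies in no bag.

A tree decomposition must satisfy three properties: every vertex lies in some bag; for every edge, both endpoints lie together in some bag; and for every vertex, the bags containing it form a connected subtree. Here edge (d,c) lies in no bag, so the decomposition is invalid.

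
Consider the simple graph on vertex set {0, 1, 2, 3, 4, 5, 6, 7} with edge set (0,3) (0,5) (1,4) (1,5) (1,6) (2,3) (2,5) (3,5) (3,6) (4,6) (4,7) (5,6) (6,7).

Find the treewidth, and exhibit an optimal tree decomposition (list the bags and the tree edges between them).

Treewidth 2.
One such decomposition:
Bags: B1 = {4, 6, 7}  B2 = {1, 4, 6}  B3 = {1, 5, 6}  B4 = {3, 5, 6}  B5 = {0, 3, 5}  B6 = {2, 3, 5}
Tree: B1–B2, B2–B3, B3–B4, B4–B5, B4–B6

Every bag has size at most 3, so the width is 3 − 1 = 2 and tw(G) ≤ 2. On the other hand G contains the 3-clique {1, 4, 6}. A clique must lie in a single bag of any decomposition, so no decomposition can have width below 2. Therefore the treewidth is 2.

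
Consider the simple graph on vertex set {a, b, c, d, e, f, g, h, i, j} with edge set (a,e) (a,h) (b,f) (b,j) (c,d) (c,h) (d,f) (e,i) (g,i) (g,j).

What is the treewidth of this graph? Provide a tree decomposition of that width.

Treewidth 2.
One optimal decomposition is:
Bags: B1 = {c, d, f}  B2 = {b, c, f}  B3 = {b, c, j}  B4 = {c, g, j}  B5 = {c, g, i}  B6 = {c, e, i}  B7 = {a, c, e}  B8 = {a, c, h}
Tree: B1–B2, B2–B3, B3–B4, B4–B5, B5–B6, B6–B7, B7–B8

Every bag has size at most 3, so the width is 3 − 1 = 2 and tw(G) ≤ 2. The edges c–d–f–b–j–g–i–e–a–h–c form a cycle, so G is not a tree and its treewidth is at least 2. The upper and lower bounds meet at 2, so that is the treewidth.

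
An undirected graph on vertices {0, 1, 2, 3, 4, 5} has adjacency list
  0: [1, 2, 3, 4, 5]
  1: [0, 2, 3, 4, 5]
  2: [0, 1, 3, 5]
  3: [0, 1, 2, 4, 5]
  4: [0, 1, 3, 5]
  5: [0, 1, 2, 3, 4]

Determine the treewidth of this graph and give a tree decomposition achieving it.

Each bag holds 5 vertices, so the decomposition has width 4, which upper-bounds the treewidth. On the other hand G contains the 5-clique {0, 1, 2, 3, 5}. A clique must lie in a single bag of any decomposition, so no decomposition can have width below 4. The upper and lower bounds meet at 4, so that is the treewidth.

Treewidth 4.
One optimal decomposition is:
Bags: B1 = {0, 1, 2, 3, 5}  B2 = {0, 1, 3, 4, 5}
Tree: B1–B2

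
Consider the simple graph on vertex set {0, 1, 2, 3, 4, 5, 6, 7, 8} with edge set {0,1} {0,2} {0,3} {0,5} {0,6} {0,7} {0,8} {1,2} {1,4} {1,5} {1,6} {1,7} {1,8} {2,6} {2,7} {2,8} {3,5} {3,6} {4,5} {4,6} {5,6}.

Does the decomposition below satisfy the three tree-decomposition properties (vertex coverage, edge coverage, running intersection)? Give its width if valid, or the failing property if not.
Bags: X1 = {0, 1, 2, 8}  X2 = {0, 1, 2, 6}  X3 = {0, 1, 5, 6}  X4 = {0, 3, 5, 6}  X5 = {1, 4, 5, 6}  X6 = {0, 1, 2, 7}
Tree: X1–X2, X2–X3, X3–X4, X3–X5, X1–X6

Yes; width 3.

Every vertex of G appears in some bag (union = {0, 1, 2, 3, 4, 5, 6, 7, 8}); every edge is covered by a bag; and for each vertex v the set of bags containing v is connected in the bag tree. The decomposition is therefore valid. The largest bag has 4 vertices, so the width is 3.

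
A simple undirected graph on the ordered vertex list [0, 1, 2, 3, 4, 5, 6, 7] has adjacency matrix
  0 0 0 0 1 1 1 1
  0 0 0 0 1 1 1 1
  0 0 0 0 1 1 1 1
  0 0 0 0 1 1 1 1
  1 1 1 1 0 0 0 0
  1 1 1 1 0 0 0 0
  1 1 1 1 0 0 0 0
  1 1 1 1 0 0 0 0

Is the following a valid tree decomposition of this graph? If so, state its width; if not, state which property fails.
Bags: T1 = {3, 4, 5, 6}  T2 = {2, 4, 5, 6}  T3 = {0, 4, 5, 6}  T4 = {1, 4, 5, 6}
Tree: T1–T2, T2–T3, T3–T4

A tree decomposition must satisfy three properties: every vertex lies in some bag; for every edge, both endpoints lie together in some bag; and for every vertex, the bags containing it form a connected subtree. Here vertex 7 appears in no bag, so the decomposition is invalid.

No — vertex 7 appears in no bag.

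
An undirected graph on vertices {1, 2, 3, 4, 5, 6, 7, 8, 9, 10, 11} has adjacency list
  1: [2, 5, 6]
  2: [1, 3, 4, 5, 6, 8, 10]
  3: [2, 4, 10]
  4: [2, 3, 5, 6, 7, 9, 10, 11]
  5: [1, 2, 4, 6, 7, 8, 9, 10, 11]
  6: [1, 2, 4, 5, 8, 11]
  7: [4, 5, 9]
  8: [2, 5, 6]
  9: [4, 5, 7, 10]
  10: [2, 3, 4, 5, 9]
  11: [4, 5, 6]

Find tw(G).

A width-3 tree decomposition is:
Bags: B1 = {2, 4, 5, 6}  B2 = {1, 2, 5, 6}  B3 = {2, 4, 5, 10}  B4 = {4, 5, 9, 10}  B5 = {2, 3, 4, 10}  B6 = {4, 5, 6, 11}  B7 = {4, 5, 7, 9}  B8 = {2, 5, 6, 8}
Tree: B1–B2, B1–B3, B3–B4, B3–B5, B1–B6, B4–B7, B2–B8
Each bag holds 4 vertices, so the decomposition has width 3, which upper-bounds the treewidth. Conversely, {2, 3, 4, 10} is a clique of size 4, and the vertices of any clique must share a bag in every tree decomposition; so some bag has ≥ 4 vertices and tw(G) ≥ 3. Hence tw(G) = 3 exactly.

3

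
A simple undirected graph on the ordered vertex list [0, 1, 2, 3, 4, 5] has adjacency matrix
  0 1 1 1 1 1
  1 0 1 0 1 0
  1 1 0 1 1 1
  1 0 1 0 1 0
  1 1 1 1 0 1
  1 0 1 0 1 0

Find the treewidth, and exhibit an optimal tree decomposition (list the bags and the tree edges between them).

Treewidth 3.
Bags: B1 = {0, 2, 3, 4}  B2 = {0, 1, 2, 4}  B3 = {0, 2, 4, 5}
Tree: B1–B2, B2–B3

The largest bag has 4 vertices, giving width 3; this decomposition certifies tw(G) ≤ 3. Conversely, {0, 1, 2, 4} is a clique of size 4, and the vertices of any clique must share a bag in every tree decomposition; so some bag has ≥ 4 vertices and tw(G) ≥ 3. The upper and lower bounds meet at 3, so that is the treewidth.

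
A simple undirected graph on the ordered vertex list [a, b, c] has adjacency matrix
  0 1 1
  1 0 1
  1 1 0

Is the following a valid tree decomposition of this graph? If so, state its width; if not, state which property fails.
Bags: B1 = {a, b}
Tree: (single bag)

A tree decomposition must satisfy three properties: every vertex lies in some bag; for every edge, both endpoints lie together in some bag; and for every vertex, the bags containing it form a connected subtree. Here vertex c appears in no bag, so the decomposition is invalid.

No — vertex c appears in no bag.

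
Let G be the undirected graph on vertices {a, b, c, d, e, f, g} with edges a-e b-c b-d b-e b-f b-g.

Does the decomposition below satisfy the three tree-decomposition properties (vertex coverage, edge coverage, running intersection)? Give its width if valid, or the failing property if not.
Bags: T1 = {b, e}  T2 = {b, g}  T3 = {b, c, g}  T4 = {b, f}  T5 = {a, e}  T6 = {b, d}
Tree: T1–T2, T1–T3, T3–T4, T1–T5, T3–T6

No — bags containing vertex g are not connected in the tree.

A tree decomposition must satisfy three properties: every vertex lies in some bag; for every edge, both endpoints lie together in some bag; and for every vertex, the bags containing it form a connected subtree. Here bags containing vertex g are not connected in the tree, so the decomposition is invalid.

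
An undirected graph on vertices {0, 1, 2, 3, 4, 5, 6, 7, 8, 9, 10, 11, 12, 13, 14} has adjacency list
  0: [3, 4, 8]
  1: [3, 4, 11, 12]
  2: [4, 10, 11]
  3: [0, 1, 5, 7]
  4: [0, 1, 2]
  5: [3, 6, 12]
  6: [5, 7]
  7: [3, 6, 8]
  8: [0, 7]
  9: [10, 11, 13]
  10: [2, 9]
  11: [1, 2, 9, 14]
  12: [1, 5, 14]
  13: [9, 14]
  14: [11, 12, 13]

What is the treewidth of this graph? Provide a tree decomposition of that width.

The largest bag has 4 vertices, giving width 3; this decomposition certifies tw(G) ≤ 3. For the lower bound: the 4 vertex sets {9,10,13}, {2}, {11}, {1,4,12,14} are disjoint, each induces a connected subgraph, and every pair is joined by at least one edge of G. Contracting each set to a single vertex therefore yields K_{4} as a minor, and since treewidth is minor-monotone, tw(G) ≥ tw(K_{4}) = 3. Therefore the treewidth is 3.

Treewidth 3.
One such decomposition:
Bags: B1 = {2, 9, 10, 13}  B2 = {2, 9, 11, 13}  B3 = {2, 11, 13, 14}  B4 = {2, 4, 11, 14}  B5 = {1, 4, 11, 14}  B6 = {1, 4, 12, 14}  B7 = {0, 1, 4, 12}  B8 = {0, 1, 3, 12}  B9 = {0, 3, 5, 12}  B10 = {0, 3, 5, 8}  B11 = {3, 5, 7, 8}  B12 = {5, 6, 7, 8}
Tree: B1–B2, B2–B3, B3–B4, B4–B5, B5–B6, B6–B7, B7–B8, B8–B9, B9–B10, B10–B11, B11–B12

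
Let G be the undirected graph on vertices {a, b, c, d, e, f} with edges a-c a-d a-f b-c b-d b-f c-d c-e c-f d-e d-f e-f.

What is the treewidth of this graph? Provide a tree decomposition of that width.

Treewidth 3.
One such decomposition:
Bags: B1 = {b, c, d, f}  B2 = {c, d, e, f}  B3 = {a, c, d, f}
Tree: B1–B2, B2–B3

The largest bag has 4 vertices, giving width 3; this decomposition certifies tw(G) ≤ 3. For the lower bound, the 4 vertices {c, d, e, f} are pairwise adjacent, and any tree decomposition puts a clique entirely inside one bag — forcing width ≥ 3. The upper and lower bounds meet at 3, so that is the treewidth.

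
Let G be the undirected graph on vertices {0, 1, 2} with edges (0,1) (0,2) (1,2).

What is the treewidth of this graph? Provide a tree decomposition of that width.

Treewidth 2.
One optimal decomposition is:
Bags: B1 = {0, 1, 2}
Tree: (single bag)

With just one bag of size 3, the width is 3 − 1 = 2, so tw(G) ≤ 2. On the other hand G contains the 3-clique {0, 1, 2}. A clique must lie in a single bag of any decomposition, so no decomposition can have width below 2. The upper and lower bounds meet at 2, so that is the treewidth.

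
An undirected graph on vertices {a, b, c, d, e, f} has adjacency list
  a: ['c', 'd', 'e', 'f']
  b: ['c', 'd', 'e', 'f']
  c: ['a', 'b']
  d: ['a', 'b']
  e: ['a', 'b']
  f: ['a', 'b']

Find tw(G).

A width-2 tree decomposition is:
Bags: B1 = {a, b, e}  B2 = {a, b, c}  B3 = {a, b, f}  B4 = {a, b, d}
Tree: B1–B2, B2–B3, B3–B4
The largest bag has 3 vertices, giving width 2; this decomposition certifies tw(G) ≤ 2. The edges e–a–c–b–e form a cycle, so G is not a tree and its treewidth is at least 2. The upper and lower bounds meet at 2, so that is the treewidth.

2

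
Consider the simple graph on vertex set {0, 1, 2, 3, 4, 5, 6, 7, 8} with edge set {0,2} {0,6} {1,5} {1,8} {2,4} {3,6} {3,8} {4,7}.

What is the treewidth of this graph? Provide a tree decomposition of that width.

The largest bag has 2 vertices, giving width 1; this decomposition certifies tw(G) ≤ 1. Since G has at least one edge (e.g. 5–1), it is not an edgeless graph, so tw(G) ≥ 1. Therefore the treewidth is 1.

Treewidth 1.
Bags: B1 = {1, 5}  B2 = {1, 8}  B3 = {3, 8}  B4 = {3, 6}  B5 = {0, 6}  B6 = {0, 2}  B7 = {2, 4}  B8 = {4, 7}
Tree: B1–B2, B2–B3, B3–B4, B4–B5, B5–B6, B6–B7, B7–B8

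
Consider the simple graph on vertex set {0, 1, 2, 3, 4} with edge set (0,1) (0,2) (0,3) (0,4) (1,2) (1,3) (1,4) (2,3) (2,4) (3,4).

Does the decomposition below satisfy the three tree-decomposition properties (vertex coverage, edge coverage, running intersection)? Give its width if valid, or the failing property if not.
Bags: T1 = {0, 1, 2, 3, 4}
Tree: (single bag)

Yes; width 4.

Vertex coverage: the bags together contain {0, 1, 2, 3, 4}, the full vertex set. Edge coverage: each edge of G has both endpoints in at least one bag. Running intersection: for every vertex, the bags containing it form a connected subtree. All three properties hold, so this is a valid tree decomposition of width max|bag| − 1 = 4, and hence tw(G) ≤ 4.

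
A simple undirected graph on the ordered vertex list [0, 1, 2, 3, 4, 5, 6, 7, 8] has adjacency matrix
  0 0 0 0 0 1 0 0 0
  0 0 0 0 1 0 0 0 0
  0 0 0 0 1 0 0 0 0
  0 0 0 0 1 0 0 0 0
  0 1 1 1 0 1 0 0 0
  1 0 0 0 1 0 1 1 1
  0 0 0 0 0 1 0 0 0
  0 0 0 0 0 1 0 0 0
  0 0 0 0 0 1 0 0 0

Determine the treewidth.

1

A width-1 tree decomposition is:
Bags: B1 = {4, 5}  B2 = {1, 4}  B3 = {0, 5}  B4 = {3, 4}  B5 = {2, 4}  B6 = {5, 8}  B7 = {5, 7}  B8 = {5, 6}
Tree: B1–B2, B1–B3, B2–B4, B4–B5, B3–B6, B1–B7, B7–B8
The largest bag has 2 vertices, giving width 1; this decomposition certifies tw(G) ≤ 1. Any graph with an edge has treewidth ≥ 1, and G has the edge 5–4. Therefore the treewidth is 1.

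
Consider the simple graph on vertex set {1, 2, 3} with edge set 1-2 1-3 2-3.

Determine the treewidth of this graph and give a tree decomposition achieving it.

A single bag containing all 3 vertices is trivially a valid decomposition of width 2. For the lower bound, the 3 vertices {1, 2, 3} are pairwise adjacent, and any tree decomposition puts a clique entirely inside one bag — forcing width ≥ 2. Therefore the treewidth is 2.

Treewidth 2.
One optimal decomposition is:
Bags: B1 = {1, 2, 3}
Tree: (single bag)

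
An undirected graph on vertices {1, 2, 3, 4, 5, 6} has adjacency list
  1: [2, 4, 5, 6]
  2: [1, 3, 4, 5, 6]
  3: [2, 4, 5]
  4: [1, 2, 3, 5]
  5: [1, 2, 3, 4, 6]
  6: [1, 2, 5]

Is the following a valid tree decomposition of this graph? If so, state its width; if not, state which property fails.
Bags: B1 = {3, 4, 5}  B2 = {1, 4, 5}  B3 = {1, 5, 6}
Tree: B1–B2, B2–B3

A tree decomposition must satisfy three properties: every vertex lies in some bag; for every edge, both endpoints lie together in some bag; and for every vertex, the bags containing it form a connected subtree. Here vertex 2 appears in no bag, so the decomposition is invalid.

No — vertex 2 appears in no bag.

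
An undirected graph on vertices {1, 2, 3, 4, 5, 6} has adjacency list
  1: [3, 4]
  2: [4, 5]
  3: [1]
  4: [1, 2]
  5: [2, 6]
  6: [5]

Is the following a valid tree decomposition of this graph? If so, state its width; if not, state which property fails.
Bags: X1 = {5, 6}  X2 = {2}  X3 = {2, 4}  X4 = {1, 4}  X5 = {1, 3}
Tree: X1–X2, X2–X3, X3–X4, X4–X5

A tree decomposition must satisfy three properties: every vertex lies in some bag; for every edge, both endpoints lie together in some bag; and for every vertex, the bags containing it form a connected subtree. Here edge (5,2) lies in no bag, so the decomposition is invalid.

No — edge (5,2) lies in no bag.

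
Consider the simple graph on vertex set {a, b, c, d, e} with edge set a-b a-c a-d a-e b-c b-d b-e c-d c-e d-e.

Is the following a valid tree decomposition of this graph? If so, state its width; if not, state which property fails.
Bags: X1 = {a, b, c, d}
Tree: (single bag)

A tree decomposition must satisfy three properties: every vertex lies in some bag; for every edge, both endpoints lie together in some bag; and for every vertex, the bags containing it form a connected subtree. Here vertex e appears in no bag, so the decomposition is invalid.

No — vertex e appears in no bag.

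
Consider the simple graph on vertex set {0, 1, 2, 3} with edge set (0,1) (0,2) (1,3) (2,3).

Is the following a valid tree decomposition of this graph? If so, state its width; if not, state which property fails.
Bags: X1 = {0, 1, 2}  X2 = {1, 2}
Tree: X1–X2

A tree decomposition must satisfy three properties: every vertex lies in some bag; for every edge, both endpoints lie together in some bag; and for every vertex, the bags containing it form a connected subtree. Here vertex 3 appears in no bag, so the decomposition is invalid.

No — vertex 3 appears in no bag.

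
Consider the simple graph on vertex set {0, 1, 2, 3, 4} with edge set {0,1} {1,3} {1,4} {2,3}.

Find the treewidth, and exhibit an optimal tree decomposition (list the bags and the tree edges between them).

The largest bag has 2 vertices, giving width 1; this decomposition certifies tw(G) ≤ 1. G has an edge, so its treewidth is at least 1. Hence tw(G) = 1 exactly.

Treewidth 1.
One such decomposition:
Bags: B1 = {2, 3}  B2 = {1, 3}  B3 = {1, 4}  B4 = {0, 1}
Tree: B1–B2, B2–B3, B2–B4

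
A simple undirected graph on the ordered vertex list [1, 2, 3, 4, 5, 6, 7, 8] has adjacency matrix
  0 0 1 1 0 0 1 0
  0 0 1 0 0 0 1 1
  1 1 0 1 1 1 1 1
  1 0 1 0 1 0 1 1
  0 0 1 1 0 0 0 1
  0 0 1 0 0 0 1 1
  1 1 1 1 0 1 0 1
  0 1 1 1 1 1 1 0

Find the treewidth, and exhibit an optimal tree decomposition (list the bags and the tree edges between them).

Treewidth 3.
Bags: B1 = {3, 6, 7, 8}  B2 = {3, 4, 7, 8}  B3 = {3, 4, 5, 8}  B4 = {2, 3, 7, 8}  B5 = {1, 3, 4, 7}
Tree: B1–B2, B2–B3, B1–B4, B2–B5

The largest bag has 4 vertices, giving width 3; this decomposition certifies tw(G) ≤ 3. Conversely, {3, 4, 5, 8} is a clique of size 4, and the vertices of any clique must share a bag in every tree decomposition; so some bag has ≥ 4 vertices and tw(G) ≥ 3. Combining the bounds, tw(G) = 3.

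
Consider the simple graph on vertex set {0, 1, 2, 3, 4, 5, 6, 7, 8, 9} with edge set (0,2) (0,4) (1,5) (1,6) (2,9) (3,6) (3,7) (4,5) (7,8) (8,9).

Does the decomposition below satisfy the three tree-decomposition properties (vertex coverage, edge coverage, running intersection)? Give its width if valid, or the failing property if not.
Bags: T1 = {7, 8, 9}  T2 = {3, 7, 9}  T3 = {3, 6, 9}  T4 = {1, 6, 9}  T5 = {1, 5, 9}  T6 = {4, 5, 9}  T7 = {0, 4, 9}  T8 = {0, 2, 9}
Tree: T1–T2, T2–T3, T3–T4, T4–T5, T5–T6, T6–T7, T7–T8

Yes; width 2.

Every vertex of G appears in some bag (union = {0, 1, 2, 3, 4, 5, 6, 7, 8, 9}); every edge is covered by a bag; and for each vertex v the set of bags containing v is connected in the bag tree. The decomposition is therefore valid. The largest bag has 3 vertices, so the width is 2.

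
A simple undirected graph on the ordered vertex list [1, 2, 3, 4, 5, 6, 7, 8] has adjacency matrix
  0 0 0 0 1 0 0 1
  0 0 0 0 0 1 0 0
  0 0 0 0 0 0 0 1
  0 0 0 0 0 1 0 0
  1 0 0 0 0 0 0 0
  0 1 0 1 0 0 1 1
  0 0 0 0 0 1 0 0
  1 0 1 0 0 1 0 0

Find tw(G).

1

A width-1 tree decomposition is:
Bags: B1 = {6, 8}  B2 = {3, 8}  B3 = {1, 8}  B4 = {6, 7}  B5 = {4, 6}  B6 = {1, 5}  B7 = {2, 6}
Tree: B1–B2, B1–B3, B1–B4, B1–B5, B3–B6, B1–B7
The largest bag has 2 vertices, giving width 1; this decomposition certifies tw(G) ≤ 1. Since G has at least one edge (e.g. 6–8), it is not an edgeless graph, so tw(G) ≥ 1. Combining the bounds, tw(G) = 1.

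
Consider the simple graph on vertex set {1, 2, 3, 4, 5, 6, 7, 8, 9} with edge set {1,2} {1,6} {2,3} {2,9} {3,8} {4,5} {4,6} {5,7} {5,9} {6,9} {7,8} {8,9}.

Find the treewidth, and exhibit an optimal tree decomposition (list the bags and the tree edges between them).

Treewidth 3.
Bags: B1 = {4, 5, 6, 7}  B2 = {5, 6, 7, 9}  B3 = {6, 7, 8, 9}  B4 = {1, 6, 8, 9}  B5 = {1, 2, 8, 9}  B6 = {1, 2, 3, 8}
Tree: B1–B2, B2–B3, B3–B4, B4–B5, B5–B6

The largest bag has 4 vertices, giving width 3; this decomposition certifies tw(G) ≤ 3. For the lower bound: the 4 vertex sets {4,5,7}, {6}, {9}, {1,2,3,8} are disjoint, each induces a connected subgraph, and every pair is joined by at least one edge of G. Contracting each set to a single vertex therefore yields K_{4} as a minor, and since treewidth is minor-monotone, tw(G) ≥ tw(K_{4}) = 3. Combining the bounds, tw(G) = 3.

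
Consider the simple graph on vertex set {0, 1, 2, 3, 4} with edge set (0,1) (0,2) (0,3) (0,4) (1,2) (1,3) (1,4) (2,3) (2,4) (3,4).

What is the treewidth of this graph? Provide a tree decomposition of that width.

A single bag containing all 5 vertices is trivially a valid decomposition of width 4. Conversely, {0, 1, 2, 3, 4} is a clique of size 5, and the vertices of any clique must share a bag in every tree decomposition; so some bag has ≥ 5 vertices and tw(G) ≥ 4. Combining the bounds, tw(G) = 4.

Treewidth 4.
Bags: B1 = {0, 1, 2, 3, 4}
Tree: (single bag)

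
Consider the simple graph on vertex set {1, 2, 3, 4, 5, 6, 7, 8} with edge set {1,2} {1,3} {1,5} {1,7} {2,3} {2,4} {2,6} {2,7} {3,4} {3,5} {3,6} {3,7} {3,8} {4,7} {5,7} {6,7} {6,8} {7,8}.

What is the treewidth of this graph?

3

A width-3 tree decomposition is:
Bags: B1 = {1, 2, 3, 7}  B2 = {2, 3, 4, 7}  B3 = {2, 3, 6, 7}  B4 = {3, 6, 7, 8}  B5 = {1, 3, 5, 7}
Tree: B1–B2, B1–B3, B3–B4, B1–B5
Each bag holds 4 vertices, so the decomposition has width 3, which upper-bounds the treewidth. On the other hand G contains the 4-clique {3, 6, 7, 8}. A clique must lie in a single bag of any decomposition, so no decomposition can have width below 3. The upper and lower bounds meet at 3, so that is the treewidth.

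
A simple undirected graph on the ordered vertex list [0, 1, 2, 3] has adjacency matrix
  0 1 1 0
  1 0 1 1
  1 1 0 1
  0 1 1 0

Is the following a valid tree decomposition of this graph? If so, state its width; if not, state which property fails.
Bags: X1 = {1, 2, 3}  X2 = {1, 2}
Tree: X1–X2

A tree decomposition must satisfy three properties: every vertex lies in some bag; for every edge, both endpoints lie together in some bag; and for every vertex, the bags containing it form a connected subtree. Here vertex 0 appears in no bag, so the decomposition is invalid.

No — vertex 0 appears in no bag.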